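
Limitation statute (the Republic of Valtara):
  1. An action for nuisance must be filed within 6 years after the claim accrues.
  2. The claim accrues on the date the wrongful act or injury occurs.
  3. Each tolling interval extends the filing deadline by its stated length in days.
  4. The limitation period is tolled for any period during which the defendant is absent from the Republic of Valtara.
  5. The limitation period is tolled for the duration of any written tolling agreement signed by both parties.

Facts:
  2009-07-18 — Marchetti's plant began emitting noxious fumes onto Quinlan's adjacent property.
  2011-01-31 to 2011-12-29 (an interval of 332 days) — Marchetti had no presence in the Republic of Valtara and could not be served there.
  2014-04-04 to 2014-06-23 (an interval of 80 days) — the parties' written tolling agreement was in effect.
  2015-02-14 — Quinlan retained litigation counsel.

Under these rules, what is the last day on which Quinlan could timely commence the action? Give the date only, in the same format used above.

The claim accrued on 2009-07-18, the date of the act.
6 years from 2009-07-18 is 2015-07-18.
The period was tolled for 332 days by the defendant's absence from the jurisdiction (2011-01-31 to 2011-12-29), pushing the deadline to 2016-06-14.
The written tolling agreement from 2014-04-04 to 2014-06-23 tolled the period for 80 days, extending the deadline to 2016-09-02.
None of the other events listed affects the running of the period under the stated rules.

2016-09-02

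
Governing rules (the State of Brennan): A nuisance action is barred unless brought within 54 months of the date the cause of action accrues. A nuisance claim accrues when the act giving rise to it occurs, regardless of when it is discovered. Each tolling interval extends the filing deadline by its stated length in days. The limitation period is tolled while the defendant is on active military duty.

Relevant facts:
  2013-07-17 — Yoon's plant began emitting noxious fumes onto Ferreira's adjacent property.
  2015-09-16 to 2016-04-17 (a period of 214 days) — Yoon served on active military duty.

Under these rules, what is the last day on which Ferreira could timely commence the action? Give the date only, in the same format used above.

The cause of action accrued on 2013-07-17, the date of the act.
54 months from 2013-07-17 is 2018-01-17.
The defendant's active military service from 2015-09-16 to 2016-04-17 tolled the period for 214 days, extending the deadline to 2018-08-19.

2018-08-19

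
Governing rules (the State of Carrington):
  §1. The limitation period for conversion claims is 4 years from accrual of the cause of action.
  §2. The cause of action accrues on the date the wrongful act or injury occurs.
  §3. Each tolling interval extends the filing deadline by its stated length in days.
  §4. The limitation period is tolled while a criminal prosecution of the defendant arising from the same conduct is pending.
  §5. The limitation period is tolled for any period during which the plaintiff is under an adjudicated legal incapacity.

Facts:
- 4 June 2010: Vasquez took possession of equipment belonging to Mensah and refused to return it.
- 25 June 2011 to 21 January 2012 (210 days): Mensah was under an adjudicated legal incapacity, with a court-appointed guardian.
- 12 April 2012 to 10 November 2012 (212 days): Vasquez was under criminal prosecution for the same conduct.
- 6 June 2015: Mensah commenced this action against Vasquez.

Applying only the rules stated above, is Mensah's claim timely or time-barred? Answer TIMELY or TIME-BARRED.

The cause of action accrued on 4 June 2010, the date of the act.
The untolled deadline — 4 years after 4 June 2010 — is 4 June 2014.
Because the plaintiff's legal incapacity ran from 25 June 2011 to 21 January 2012, the deadline is extended by 210 days to 31 December 2014.
Because the pending criminal prosecution ran from 12 April 2012 to 10 November 2012, the deadline is extended by 212 days to 31 July 2015.
Filing on 6 June 2015 beat the 31 July 2015 deadline — the action is timely.

TIMELY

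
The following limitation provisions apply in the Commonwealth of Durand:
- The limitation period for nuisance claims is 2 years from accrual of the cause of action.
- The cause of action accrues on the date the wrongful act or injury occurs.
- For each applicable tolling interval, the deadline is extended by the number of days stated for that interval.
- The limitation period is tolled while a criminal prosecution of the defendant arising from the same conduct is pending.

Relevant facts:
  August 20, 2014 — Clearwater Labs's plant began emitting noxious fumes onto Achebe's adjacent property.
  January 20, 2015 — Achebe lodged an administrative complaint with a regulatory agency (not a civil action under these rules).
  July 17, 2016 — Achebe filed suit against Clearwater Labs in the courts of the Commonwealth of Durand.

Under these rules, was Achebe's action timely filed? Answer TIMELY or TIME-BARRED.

TIMELY

The claim accrued on August 20, 2014, when the wrongful act occurred.
2 years from August 20, 2014 is August 20, 2016.
The other events in the timeline have no effect on the limitation period under the stated rules.
Achebe filed on July 17, 2016, before the August 20, 2016 deadline, so the action is timely.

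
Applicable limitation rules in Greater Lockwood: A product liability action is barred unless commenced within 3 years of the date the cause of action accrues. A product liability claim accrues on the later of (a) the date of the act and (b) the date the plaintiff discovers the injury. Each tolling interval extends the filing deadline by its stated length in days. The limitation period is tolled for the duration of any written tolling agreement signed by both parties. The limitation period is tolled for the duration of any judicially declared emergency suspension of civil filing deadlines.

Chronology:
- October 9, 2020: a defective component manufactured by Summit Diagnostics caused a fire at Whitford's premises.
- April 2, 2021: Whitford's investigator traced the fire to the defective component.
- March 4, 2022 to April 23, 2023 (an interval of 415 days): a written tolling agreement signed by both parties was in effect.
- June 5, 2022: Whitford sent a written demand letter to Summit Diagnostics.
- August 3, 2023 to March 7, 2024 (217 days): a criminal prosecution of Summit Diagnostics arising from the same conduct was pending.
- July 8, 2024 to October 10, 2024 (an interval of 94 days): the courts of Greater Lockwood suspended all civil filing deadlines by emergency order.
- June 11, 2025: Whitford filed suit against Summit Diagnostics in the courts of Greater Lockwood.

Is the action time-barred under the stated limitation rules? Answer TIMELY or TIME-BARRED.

TIMELY

Taking the later of the act (October 9, 2020) and discovery (April 2, 2021), the claim accrued on April 2, 2021.
The untolled deadline — 3 years after April 2, 2021 — is April 2, 2024.
The period was tolled for 415 days by the written tolling agreement (March 4, 2022 to April 23, 2023), pushing the deadline to May 22, 2025.
The emergency suspension of filing deadlines from July 8, 2024 to October 10, 2024 tolled the period for 94 days, extending the deadline to August 24, 2025.
The pending criminal prosecution from August 3, 2023 to March 7, 2024 does not toll the period, because no stated rule makes a criminal prosecution a tolling event.
Nothing else in the chronology tolls or restarts the period.
The June 11, 2025 filing precedes the August 24, 2025 deadline; the claim is timely.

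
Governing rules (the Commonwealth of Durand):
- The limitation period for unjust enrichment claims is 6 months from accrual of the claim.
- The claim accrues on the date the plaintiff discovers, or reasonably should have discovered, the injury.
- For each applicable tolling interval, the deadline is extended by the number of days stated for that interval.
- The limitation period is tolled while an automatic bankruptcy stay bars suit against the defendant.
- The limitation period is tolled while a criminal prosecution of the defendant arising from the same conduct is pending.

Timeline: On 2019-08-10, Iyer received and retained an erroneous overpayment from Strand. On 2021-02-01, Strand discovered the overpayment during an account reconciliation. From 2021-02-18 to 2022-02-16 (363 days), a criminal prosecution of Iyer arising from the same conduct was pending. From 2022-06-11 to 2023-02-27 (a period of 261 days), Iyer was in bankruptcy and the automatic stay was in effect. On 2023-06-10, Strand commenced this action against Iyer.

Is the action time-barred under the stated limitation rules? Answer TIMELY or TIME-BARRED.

The claim did not accrue until Strand discovered the injury on 2021-02-01; the 2019-08-10 act date does not start the clock under the stated rule.
The untolled deadline — 6 months after 2021-02-01 — is 2021-08-01.
The pending criminal prosecution from 2021-02-18 to 2022-02-16 tolled the period for 363 days, extending the deadline to 2022-07-30.
The period was tolled for 261 days by the automatic bankruptcy stay (2022-06-11 to 2023-02-27), pushing the deadline to 2023-04-17.
Strand filed on 2023-06-10, after the 2023-04-17 deadline, so the action is time-barred.

TIME-BARRED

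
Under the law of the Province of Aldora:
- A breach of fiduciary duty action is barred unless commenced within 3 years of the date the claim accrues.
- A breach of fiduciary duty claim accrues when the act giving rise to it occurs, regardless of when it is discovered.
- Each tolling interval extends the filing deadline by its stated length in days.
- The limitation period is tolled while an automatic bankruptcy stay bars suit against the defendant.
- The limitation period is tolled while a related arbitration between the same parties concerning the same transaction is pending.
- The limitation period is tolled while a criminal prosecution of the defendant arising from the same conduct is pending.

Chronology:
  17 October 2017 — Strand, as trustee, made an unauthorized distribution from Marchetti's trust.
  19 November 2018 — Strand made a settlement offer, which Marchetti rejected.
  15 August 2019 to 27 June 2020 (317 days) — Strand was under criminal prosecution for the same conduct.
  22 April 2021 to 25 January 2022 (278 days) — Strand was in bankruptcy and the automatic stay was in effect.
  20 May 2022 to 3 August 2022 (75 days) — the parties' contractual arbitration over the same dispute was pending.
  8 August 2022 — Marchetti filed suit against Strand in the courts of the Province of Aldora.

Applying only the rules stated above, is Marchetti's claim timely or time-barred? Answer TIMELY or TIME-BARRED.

The claim accrued on 17 October 2017, the date of the act.
The untolled deadline — 3 years after 17 October 2017 — is 17 October 2020.
Because the pending criminal prosecution ran from 15 August 2019 to 27 June 2020, the deadline is extended by 317 days to 30 August 2021.
The period was tolled for 278 days by the automatic bankruptcy stay (22 April 2021 to 25 January 2022), pushing the deadline to 4 June 2022.
The pending related arbitration from 20 May 2022 to 3 August 2022 tolled the period for 75 days, extending the deadline to 18 August 2022.
None of the other events listed affects the running of the period under the stated rules.
Marchetti filed on 8 August 2022, before the 18 August 2022 deadline, so the action is timely.

TIMELY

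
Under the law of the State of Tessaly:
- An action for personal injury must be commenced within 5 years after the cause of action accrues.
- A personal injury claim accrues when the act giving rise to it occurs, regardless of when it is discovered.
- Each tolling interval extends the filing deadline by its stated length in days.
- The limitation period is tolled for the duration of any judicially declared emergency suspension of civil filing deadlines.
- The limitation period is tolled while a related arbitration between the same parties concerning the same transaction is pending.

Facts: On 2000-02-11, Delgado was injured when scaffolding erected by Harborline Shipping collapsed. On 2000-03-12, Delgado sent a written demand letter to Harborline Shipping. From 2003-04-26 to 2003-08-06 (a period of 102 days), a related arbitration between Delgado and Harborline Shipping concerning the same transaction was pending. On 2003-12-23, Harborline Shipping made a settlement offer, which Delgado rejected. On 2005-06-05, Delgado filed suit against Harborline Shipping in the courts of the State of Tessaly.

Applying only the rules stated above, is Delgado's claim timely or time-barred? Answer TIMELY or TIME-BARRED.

TIME-BARRED

The claim accrued on 2000-02-11, when the wrongful act occurred.
Adding the 5 years base period to 2000-02-11 gives a deadline of 2005-02-11, before any tolling.
Because the pending related arbitration ran from 2003-04-26 to 2003-08-06, the deadline is extended by 102 days to 2005-05-24.
Nothing else in the chronology tolls or restarts the period.
Delgado filed on 2005-06-05, after the 2005-05-24 deadline, so the action is time-barred.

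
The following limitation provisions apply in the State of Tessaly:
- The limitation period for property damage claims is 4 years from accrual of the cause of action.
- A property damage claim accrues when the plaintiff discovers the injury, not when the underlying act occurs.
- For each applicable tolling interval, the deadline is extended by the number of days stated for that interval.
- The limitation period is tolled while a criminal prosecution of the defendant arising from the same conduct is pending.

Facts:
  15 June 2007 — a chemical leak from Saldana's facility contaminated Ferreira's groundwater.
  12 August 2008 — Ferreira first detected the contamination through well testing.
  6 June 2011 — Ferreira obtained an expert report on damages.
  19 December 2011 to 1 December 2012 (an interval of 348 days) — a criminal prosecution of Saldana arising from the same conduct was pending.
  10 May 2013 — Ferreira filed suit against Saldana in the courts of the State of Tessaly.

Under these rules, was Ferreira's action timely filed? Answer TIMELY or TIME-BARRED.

TIMELY

Accrual is tied to discovery, so the period began on 12 August 2008 rather than on 15 June 2007 when the act occurred.
The untolled deadline — 4 years after 12 August 2008 — is 12 August 2012.
The pending criminal prosecution from 19 December 2011 to 1 December 2012 tolled the period for 348 days, extending the deadline to 26 July 2013.
The other events in the timeline have no effect on the limitation period under the stated rules.
Ferreira filed on 10 May 2013, before the 26 July 2013 deadline, so the action is timely.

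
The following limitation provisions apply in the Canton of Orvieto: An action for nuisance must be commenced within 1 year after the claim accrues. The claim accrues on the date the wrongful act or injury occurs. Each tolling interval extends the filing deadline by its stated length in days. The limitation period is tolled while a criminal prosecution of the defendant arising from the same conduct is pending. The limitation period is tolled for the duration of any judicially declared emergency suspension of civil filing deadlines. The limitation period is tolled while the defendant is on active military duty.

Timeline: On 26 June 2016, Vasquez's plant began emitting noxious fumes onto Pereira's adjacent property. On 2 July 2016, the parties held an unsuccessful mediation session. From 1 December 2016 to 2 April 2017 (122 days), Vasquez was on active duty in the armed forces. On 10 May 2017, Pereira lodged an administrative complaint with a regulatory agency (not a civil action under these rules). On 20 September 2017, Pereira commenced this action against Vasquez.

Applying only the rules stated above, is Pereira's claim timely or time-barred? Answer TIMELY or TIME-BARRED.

TIMELY

The claim accrued on 26 June 2016, the date of the act.
Adding the 1 year base period to 26 June 2016 gives a deadline of 26 June 2017, before any tolling.
The period was tolled for 122 days by the defendant's active military service (1 December 2016 to 2 April 2017), pushing the deadline to 26 October 2017.
Nothing else in the chronology tolls or restarts the period.
Filing on 20 September 2017 beat the 26 October 2017 deadline — the action is timely.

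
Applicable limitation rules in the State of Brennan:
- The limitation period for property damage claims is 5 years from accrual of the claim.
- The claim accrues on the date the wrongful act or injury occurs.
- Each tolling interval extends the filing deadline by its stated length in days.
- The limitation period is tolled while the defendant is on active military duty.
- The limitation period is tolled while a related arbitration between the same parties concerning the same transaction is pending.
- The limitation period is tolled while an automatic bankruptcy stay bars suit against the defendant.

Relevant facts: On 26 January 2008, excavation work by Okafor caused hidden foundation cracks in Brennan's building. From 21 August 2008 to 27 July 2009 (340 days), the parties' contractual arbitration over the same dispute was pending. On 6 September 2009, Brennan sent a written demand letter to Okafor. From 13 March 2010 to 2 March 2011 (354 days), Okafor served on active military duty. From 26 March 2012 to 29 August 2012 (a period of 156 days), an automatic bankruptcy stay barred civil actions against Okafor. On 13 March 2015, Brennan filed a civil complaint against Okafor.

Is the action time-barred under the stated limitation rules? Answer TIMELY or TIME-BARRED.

The claim accrued on 26 January 2008, when the wrongful act occurred.
5 years from 26 January 2008 is 26 January 2013.
The pending related arbitration from 21 August 2008 to 27 July 2009 tolled the period for 340 days, extending the deadline to 1 January 2014.
The defendant's active military service from 13 March 2010 to 2 March 2011 tolled the period for 354 days, extending the deadline to 21 December 2014.
The automatic bankruptcy stay from 26 March 2012 to 29 August 2012 tolled the period for 156 days, extending the deadline to 26 May 2015.
The other events in the timeline have no effect on the limitation period under the stated rules.
Filing on 13 March 2015 beat the 26 May 2015 deadline — the action is timely.

TIMELY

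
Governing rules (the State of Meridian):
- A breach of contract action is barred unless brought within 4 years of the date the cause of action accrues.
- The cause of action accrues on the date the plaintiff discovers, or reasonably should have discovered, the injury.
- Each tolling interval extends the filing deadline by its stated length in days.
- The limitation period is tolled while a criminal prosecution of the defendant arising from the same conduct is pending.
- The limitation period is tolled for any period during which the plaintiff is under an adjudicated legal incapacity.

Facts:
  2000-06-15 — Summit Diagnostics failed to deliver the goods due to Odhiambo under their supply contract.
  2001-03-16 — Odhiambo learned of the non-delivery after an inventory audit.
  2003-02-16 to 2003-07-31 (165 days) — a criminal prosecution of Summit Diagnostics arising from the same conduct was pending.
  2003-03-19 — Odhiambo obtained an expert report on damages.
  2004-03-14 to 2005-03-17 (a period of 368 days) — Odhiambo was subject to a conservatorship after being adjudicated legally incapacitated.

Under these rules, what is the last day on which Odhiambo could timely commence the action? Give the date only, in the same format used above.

2006-08-31

The claim did not accrue until Odhiambo discovered the injury on 2001-03-16; the 2000-06-15 act date does not start the clock under the stated rule.
The untolled deadline — 4 years after 2001-03-16 — is 2005-03-16.
The pending criminal prosecution from 2003-02-16 to 2003-07-31 tolled the period for 165 days, extending the deadline to 2005-08-28.
The plaintiff's legal incapacity from 2004-03-14 to 2005-03-17 tolled the period for 368 days, extending the deadline to 2006-08-31.
None of the other events listed affects the running of the period under the stated rules.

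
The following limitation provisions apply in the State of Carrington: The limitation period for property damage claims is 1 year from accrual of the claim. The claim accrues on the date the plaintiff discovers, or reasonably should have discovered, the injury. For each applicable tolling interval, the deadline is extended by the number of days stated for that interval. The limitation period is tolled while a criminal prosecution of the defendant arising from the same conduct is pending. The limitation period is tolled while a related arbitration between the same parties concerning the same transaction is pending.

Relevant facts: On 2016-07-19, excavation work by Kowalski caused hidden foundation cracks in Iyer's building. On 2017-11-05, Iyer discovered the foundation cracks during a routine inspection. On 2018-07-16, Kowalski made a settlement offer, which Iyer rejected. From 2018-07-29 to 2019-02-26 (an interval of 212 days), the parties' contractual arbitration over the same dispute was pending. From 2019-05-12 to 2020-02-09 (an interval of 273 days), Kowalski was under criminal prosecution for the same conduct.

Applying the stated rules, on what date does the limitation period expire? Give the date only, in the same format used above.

2020-03-04

The claim did not accrue until Iyer discovered the injury on 2017-11-05; the 2016-07-19 act date does not start the clock under the stated rule.
1 year from 2017-11-05 is 2018-11-05.
The period was tolled for 212 days by the pending related arbitration (2018-07-29 to 2019-02-26), pushing the deadline to 2019-06-05.
The period was tolled for 273 days by the pending criminal prosecution (2019-05-12 to 2020-02-09), pushing the deadline to 2020-03-04.
None of the other events listed affects the running of the period under the stated rules.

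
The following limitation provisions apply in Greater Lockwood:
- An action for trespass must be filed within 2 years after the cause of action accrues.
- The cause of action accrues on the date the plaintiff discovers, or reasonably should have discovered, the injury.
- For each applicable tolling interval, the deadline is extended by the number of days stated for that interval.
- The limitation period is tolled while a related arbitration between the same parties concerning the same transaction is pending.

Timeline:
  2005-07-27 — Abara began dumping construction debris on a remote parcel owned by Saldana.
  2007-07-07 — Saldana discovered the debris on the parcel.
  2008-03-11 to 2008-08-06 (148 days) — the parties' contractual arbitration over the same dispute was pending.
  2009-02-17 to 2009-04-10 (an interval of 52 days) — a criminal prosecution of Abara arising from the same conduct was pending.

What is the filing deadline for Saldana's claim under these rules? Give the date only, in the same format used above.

2009-12-02

Under the discovery rule, the claim accrued on 2007-07-07, when Saldana discovered the injury — not on the 2005-07-27 date of the underlying act.
Adding the 2 years base period to 2007-07-07 gives a deadline of 2009-07-07, before any tolling.
The pending related arbitration from 2008-03-11 to 2008-08-06 tolled the period for 148 days, extending the deadline to 2009-12-02.
No stated provision tolls the period for a criminal prosecution, so the interval from 2009-02-17 to 2009-04-10 has no effect on the deadline.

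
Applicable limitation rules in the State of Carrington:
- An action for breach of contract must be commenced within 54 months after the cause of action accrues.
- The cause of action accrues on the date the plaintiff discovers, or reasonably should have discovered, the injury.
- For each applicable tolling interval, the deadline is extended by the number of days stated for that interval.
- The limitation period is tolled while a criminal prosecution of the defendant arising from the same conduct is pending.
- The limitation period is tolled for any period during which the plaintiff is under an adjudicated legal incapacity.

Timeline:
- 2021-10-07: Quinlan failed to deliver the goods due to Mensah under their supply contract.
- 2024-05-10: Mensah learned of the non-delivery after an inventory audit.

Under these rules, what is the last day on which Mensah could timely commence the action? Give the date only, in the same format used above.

Accrual is tied to discovery, so the period began on 2024-05-10 rather than on 2021-10-07 when the act occurred.
Adding the 54 months base period to 2024-05-10 gives a deadline of 2028-11-10, before any tolling.

2028-11-10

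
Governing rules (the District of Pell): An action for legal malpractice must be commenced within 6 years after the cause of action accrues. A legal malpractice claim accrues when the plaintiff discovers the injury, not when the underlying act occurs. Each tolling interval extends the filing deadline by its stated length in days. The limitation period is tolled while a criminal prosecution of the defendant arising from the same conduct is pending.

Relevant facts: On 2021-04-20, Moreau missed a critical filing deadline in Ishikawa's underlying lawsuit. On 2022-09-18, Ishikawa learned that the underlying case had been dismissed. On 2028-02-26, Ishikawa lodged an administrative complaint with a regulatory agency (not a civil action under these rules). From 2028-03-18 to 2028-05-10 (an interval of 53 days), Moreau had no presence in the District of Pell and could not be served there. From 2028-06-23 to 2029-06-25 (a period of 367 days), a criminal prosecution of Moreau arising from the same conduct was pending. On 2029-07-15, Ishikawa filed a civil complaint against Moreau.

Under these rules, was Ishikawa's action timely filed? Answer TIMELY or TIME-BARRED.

Accrual is tied to discovery, so the period began on 2022-09-18 rather than on 2021-04-20 when the act occurred.
6 years from 2022-09-18 is 2028-09-18.
The pending criminal prosecution from 2028-06-23 to 2029-06-25 tolled the period for 367 days, extending the deadline to 2029-09-20.
Although the defendant's absence ran from 2028-03-18 to 2028-05-10, the stated rules do not make that a tolling event, so it is disregarded.
None of the other events listed affects the running of the period under the stated rules.
Filing on 2029-07-15 beat the 2029-09-20 deadline — the action is timely.

TIMELY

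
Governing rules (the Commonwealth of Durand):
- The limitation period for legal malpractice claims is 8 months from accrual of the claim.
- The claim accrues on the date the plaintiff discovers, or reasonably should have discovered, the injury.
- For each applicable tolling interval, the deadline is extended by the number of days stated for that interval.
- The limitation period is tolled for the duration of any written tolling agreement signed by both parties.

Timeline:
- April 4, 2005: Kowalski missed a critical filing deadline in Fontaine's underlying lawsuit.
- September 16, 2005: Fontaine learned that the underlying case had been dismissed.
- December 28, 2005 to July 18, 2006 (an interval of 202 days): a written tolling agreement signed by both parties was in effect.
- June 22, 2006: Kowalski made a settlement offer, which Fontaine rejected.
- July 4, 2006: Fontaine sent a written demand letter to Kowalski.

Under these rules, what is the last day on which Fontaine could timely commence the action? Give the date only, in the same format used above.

December 4, 2006

Under the discovery rule, the claim accrued on September 16, 2005, when Fontaine discovered the injury — not on the April 4, 2005 date of the underlying act.
The untolled deadline — 8 months after September 16, 2005 — is May 16, 2006.
The period was tolled for 202 days by the written tolling agreement (December 28, 2005 to July 18, 2006), pushing the deadline to December 4, 2006.
The other events in the timeline have no effect on the limitation period under the stated rules.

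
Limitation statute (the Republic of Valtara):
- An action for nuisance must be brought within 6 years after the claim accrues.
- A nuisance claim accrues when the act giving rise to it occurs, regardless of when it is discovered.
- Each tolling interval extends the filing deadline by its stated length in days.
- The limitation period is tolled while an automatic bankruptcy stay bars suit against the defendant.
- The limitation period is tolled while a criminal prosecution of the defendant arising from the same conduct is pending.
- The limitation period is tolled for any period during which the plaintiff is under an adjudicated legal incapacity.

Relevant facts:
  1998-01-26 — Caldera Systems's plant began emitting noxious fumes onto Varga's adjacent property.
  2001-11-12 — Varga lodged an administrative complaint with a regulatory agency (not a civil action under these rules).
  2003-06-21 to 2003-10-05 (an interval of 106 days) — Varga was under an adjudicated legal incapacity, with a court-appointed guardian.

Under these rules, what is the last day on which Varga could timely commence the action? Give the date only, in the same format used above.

2004-05-11

The limitation period began to run on 1998-01-26.
Adding the 6 years base period to 1998-01-26 gives a deadline of 2004-01-26, before any tolling.
The plaintiff's legal incapacity from 2003-06-21 to 2003-10-05 tolled the period for 106 days, extending the deadline to 2004-05-11.
Nothing else in the chronology tolls or restarts the period.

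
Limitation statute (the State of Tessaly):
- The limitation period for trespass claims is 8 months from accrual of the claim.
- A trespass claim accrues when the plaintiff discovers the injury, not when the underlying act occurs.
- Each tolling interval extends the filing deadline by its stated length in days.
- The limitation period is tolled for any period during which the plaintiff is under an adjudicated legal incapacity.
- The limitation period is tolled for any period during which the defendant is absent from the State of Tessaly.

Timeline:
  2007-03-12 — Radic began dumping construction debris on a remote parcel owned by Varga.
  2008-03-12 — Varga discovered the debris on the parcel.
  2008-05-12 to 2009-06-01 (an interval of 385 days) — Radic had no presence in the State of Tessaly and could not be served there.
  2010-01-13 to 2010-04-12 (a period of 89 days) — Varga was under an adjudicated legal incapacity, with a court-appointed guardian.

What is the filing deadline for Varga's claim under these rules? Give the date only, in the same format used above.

The claim did not accrue until Varga discovered the injury on 2008-03-12; the 2007-03-12 act date does not start the clock under the stated rule.
Adding the 8 months base period to 2008-03-12 gives a deadline of 2008-11-12, before any tolling.
Because the defendant's absence from the jurisdiction ran from 2008-05-12 to 2009-06-01, the deadline is extended by 385 days to 2009-12-02.
The plaintiff's legal incapacity from 2010-01-13 to 2010-04-12 began after the period had already run on 2009-12-02, so it has no tolling effect.

2009-12-02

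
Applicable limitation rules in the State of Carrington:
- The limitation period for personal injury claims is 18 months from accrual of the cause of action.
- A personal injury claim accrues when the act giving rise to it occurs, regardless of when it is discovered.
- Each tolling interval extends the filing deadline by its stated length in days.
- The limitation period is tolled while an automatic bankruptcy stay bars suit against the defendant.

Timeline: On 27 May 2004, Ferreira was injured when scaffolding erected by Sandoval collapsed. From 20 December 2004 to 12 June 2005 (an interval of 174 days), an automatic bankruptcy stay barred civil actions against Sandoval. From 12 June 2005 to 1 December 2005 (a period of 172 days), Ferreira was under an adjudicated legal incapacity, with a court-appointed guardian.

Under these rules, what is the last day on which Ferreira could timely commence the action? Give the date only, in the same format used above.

The claim accrued on 27 May 2004, when the wrongful act occurred.
18 months from 27 May 2004 is 27 November 2005.
Because the automatic bankruptcy stay ran from 20 December 2004 to 12 June 2005, the deadline is extended by 174 days to 20 May 2006.
The plaintiff's legal incapacity from 12 June 2005 to 1 December 2005 does not toll the period, because no stated rule makes the plaintiff's incapacity a tolling event.

20 May 2006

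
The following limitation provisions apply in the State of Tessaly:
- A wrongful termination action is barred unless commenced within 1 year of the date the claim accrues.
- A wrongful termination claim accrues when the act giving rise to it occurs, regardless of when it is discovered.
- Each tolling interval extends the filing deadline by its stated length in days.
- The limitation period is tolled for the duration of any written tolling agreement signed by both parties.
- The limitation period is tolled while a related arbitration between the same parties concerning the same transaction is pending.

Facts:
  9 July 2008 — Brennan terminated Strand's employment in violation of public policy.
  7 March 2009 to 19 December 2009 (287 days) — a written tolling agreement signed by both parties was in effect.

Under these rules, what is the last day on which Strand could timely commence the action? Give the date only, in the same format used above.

22 April 2010

The claim accrued on 9 July 2008, the date of the act.
1 year from 9 July 2008 is 9 July 2009.
Because the written tolling agreement ran from 7 March 2009 to 19 December 2009, the deadline is extended by 287 days to 22 April 2010.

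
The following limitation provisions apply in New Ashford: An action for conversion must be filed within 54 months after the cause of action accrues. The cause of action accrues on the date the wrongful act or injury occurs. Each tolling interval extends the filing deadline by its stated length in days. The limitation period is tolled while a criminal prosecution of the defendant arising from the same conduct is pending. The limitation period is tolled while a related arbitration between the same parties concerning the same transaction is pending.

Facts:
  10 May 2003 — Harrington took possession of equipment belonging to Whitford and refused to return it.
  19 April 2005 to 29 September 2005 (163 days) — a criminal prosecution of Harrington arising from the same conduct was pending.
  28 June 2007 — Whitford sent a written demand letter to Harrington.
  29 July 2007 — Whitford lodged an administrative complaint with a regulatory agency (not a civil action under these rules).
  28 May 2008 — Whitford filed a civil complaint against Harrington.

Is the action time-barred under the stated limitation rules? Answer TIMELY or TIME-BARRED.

TIME-BARRED

The claim accrued on 10 May 2003, when the wrongful act occurred.
54 months from 10 May 2003 is 10 November 2007.
The pending criminal prosecution from 19 April 2005 to 29 September 2005 tolled the period for 163 days, extending the deadline to 21 April 2008.
The other events in the timeline have no effect on the limitation period under the stated rules.
The 28 May 2008 filing falls after the 21 April 2008 deadline; the claim is time-barred.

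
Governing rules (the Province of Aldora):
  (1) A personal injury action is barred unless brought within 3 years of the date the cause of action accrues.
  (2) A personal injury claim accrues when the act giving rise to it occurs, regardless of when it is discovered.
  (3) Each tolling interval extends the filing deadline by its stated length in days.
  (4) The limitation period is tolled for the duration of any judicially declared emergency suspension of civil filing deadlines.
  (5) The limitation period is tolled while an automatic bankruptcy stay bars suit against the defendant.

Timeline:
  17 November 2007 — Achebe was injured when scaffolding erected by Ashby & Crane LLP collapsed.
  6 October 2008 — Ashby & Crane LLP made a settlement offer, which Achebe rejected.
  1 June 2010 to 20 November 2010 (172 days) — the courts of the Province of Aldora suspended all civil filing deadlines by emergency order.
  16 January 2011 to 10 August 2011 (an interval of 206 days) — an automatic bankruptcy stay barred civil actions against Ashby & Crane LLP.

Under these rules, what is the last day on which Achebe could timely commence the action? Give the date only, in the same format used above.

The claim accrued on 17 November 2007, when the wrongful act occurred.
Adding the 3 years base period to 17 November 2007 gives a deadline of 17 November 2010, before any tolling.
The period was tolled for 172 days by the emergency suspension of filing deadlines (1 June 2010 to 20 November 2010), pushing the deadline to 8 May 2011.
The period was tolled for 206 days by the automatic bankruptcy stay (16 January 2011 to 10 August 2011), pushing the deadline to 30 November 2011.
The other events in the timeline have no effect on the limitation period under the stated rules.

30 November 2011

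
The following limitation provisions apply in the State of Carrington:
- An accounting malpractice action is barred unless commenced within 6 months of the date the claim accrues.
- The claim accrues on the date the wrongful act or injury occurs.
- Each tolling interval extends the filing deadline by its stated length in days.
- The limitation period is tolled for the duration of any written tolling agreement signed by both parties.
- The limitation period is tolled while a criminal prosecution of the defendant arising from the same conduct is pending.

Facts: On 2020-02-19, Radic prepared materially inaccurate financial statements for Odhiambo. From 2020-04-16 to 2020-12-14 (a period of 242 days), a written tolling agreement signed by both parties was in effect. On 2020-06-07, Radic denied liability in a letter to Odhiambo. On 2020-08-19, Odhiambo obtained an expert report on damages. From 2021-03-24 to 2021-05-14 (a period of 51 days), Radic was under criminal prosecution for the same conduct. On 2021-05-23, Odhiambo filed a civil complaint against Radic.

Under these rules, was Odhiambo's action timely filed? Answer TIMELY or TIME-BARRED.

TIMELY

The claim accrued on 2020-02-19, the date of the act.
The untolled deadline — 6 months after 2020-02-19 — is 2020-08-19.
The written tolling agreement from 2020-04-16 to 2020-12-14 tolled the period for 242 days, extending the deadline to 2021-04-18.
The period was tolled for 51 days by the pending criminal prosecution (2021-03-24 to 2021-05-14), pushing the deadline to 2021-06-08.
Nothing else in the chronology tolls or restarts the period.
Odhiambo filed on 2021-05-23, before the 2021-06-08 deadline, so the action is timely.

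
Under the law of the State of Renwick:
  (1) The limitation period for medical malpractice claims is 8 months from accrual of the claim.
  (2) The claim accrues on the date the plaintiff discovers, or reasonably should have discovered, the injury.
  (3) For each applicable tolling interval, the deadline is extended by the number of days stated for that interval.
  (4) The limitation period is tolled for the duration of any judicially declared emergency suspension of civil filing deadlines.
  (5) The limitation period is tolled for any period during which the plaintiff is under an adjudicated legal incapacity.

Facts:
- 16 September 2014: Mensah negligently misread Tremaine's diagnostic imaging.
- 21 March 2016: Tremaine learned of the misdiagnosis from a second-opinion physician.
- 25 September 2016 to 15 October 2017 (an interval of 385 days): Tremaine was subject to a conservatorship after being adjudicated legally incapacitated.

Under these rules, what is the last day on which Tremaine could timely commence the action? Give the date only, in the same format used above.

11 December 2017

Under the discovery rule, the claim accrued on 21 March 2016, when Tremaine discovered the injury — not on the 16 September 2014 date of the underlying act.
8 months from 21 March 2016 is 21 November 2016.
The plaintiff's legal incapacity from 25 September 2016 to 15 October 2017 tolled the period for 385 days, extending the deadline to 11 December 2017.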